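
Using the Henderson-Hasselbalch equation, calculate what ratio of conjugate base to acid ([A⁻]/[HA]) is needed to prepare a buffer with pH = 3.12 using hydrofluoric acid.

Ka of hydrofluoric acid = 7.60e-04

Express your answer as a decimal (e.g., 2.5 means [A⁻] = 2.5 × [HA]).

pKa = -log(7.60e-04) = 3.1192. pH = pKa + log([A⁻]/[HA]), so log([A⁻]/[HA]) = pH − pKa = 3.12 − 3.1192 = 0.0008. [A⁻]/[HA] = 10^(0.0008) = 1.00

[A⁻]/[HA] = 1.00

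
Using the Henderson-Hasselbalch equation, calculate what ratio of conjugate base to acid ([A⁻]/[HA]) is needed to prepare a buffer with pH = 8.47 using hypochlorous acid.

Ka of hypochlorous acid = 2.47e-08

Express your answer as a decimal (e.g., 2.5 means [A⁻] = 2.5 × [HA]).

pKa = -log(2.47e-08) = 7.6073. pH = pKa + log([A⁻]/[HA]), so log([A⁻]/[HA]) = pH − pKa = 8.47 − 7.6073 = 0.8627. [A⁻]/[HA] = 10^(0.8627) = 7.29

[A⁻]/[HA] = 7.29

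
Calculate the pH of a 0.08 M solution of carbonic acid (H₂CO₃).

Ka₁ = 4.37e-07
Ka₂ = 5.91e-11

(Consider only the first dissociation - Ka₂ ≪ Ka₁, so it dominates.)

First dissociation dominates. From Ka₁ = [H⁺][HA⁻]/[H₂A], x² + Ka₁·x − Ka₁·C = 0 with C = 0.08 M and Ka₁ = 4.37e-07. Solving: [H⁺] = (−Ka₁ + √(Ka₁² + 4·Ka₁·C)) / 2 = 1.8676e-04 M. pH = -log(1.8676e-04) = 3.73.

pH = 3.73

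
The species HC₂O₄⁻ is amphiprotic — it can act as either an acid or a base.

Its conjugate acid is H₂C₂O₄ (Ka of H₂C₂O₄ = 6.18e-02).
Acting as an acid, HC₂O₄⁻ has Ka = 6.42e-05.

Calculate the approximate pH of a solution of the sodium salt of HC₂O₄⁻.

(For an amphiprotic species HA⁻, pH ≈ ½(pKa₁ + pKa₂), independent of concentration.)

pKa₁ = -log(6.18e-02) = 1.21; pKa₂ = -log(6.42e-05) = 4.19. For an amphiprotic species, pH ≈ ½(pKa₁ + pKa₂) = ½(1.21 + 4.19) = 2.70.

pH = 2.70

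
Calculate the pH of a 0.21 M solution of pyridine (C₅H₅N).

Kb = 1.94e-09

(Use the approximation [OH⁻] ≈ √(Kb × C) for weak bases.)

[OH⁻] = √(Kb × C) = √(1.94e-09 × 0.21) = 2.0184e-05. pOH = 4.69, pH = 14 - pOH

pH = 9.31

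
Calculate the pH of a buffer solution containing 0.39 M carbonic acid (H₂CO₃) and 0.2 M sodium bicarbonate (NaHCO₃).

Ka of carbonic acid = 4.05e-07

pKa = -log(4.05e-07) = 6.39. pH = pKa + log([A⁻]/[HA]) = 6.39 + log(0.2/0.39)

pH = 6.10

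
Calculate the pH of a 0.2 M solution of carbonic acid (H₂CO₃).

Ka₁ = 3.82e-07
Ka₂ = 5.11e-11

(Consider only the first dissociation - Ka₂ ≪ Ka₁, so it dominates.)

First dissociation dominates. From Ka₁ = [H⁺][HA⁻]/[H₂A], x² + Ka₁·x − Ka₁·C = 0 with C = 0.2 M and Ka₁ = 3.82e-07. Solving: [H⁺] = (−Ka₁ + √(Ka₁² + 4·Ka₁·C)) / 2 = 2.7621e-04 M. pH = -log(2.7621e-04) = 3.56.

pH = 3.56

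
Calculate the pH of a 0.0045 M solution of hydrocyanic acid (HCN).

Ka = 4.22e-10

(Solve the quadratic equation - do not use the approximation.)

x² + Ka×x - Ka×C = 0. Using quadratic formula: [H⁺] = 1.3778e-06

pH = 5.86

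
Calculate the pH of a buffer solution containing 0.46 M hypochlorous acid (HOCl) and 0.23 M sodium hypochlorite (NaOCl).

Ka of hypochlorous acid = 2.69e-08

pKa = -log(2.69e-08) = 7.57. pH = pKa + log([A⁻]/[HA]) = 7.57 + log(0.23/0.46)

pH = 7.27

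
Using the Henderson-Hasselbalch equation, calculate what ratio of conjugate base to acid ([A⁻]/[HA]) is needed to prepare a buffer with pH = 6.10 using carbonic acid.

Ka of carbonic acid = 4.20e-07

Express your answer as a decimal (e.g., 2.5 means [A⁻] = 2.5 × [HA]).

pKa = -log(4.20e-07) = 6.3768. pH = pKa + log([A⁻]/[HA]), so log([A⁻]/[HA]) = pH − pKa = 6.10 − 6.3768 = -0.2768. [A⁻]/[HA] = 10^(-0.2768) = 0.529

[A⁻]/[HA] = 0.529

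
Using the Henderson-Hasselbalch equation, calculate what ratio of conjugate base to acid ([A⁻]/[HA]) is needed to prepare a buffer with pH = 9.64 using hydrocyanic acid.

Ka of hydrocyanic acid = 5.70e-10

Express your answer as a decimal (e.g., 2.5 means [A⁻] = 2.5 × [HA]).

pKa = -log(5.70e-10) = 9.2441. pH = pKa + log([A⁻]/[HA]), so log([A⁻]/[HA]) = pH − pKa = 9.64 − 9.2441 = 0.3959. [A⁻]/[HA] = 10^(0.3959) = 2.49

[A⁻]/[HA] = 2.49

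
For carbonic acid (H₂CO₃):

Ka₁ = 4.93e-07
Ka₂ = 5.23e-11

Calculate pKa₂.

pKa₂ = -log(Ka₂) = -log(5.23e-11) = 10.28.

pK_{a2} = 10.28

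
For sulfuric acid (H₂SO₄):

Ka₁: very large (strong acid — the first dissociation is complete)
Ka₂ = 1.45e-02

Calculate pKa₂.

pKa₂ = -log(Ka₂) = -log(1.45e-02) = 1.84.

pK_{a2} = 1.84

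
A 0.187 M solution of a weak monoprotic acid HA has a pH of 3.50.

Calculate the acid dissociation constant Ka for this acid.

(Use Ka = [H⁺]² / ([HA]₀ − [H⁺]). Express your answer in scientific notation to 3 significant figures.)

[H⁺] = 10^(−pH) = 10^(−3.50) = 3.162e-04 M. For HA ⇌ H⁺ + A⁻, Ka = [H⁺][A⁻]/[HA] = [H⁺]² / ([HA]₀ − [H⁺]) = (3.162e-04)² / (0.187 − 3.162e-04) = 5.36e-07.

K_a = 5.36e-07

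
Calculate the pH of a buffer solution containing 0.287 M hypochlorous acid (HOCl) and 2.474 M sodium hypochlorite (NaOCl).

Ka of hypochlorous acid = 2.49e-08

pKa = -log(2.49e-08) = 7.60. pH = pKa + log([A⁻]/[HA]) = 7.60 + log(2.474/0.287)

pH = 8.54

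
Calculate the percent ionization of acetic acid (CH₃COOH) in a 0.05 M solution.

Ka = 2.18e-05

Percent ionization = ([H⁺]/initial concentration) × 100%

Using Ka equilibrium: x² + Ka×x - Ka×C = 0. Solving: [H⁺] = 1.0332e-03. Percent = (1.0332e-03/0.05) × 100

Percent ionization = 2.07%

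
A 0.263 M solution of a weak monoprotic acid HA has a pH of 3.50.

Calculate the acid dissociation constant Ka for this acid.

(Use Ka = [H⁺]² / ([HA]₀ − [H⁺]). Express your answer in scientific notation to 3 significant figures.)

[H⁺] = 10^(−pH) = 10^(−3.50) = 3.162e-04 M. For HA ⇌ H⁺ + A⁻, Ka = [H⁺][A⁻]/[HA] = [H⁺]² / ([HA]₀ − [H⁺]) = (3.162e-04)² / (0.263 − 3.162e-04) = 3.81e-07.

K_a = 3.81e-07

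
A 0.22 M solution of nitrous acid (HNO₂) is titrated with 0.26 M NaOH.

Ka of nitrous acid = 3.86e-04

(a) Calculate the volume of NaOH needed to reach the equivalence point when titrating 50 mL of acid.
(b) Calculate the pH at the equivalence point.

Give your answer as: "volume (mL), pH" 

moles acid = 0.22 × 50/1000 = 0.011 mol; V_base = moles/0.26 × 1000 = 42.3 mL. At equivalence only the conjugate base is present: [A⁻] = 0.011/0.092 = 1.1917e-01 M. Kb = Kw/Ka = 2.59e-11; [OH⁻] = √(Kb × [A⁻]) = 1.7570e-06; pOH = 5.76; pH = 14 - pOH = 8.24.

V = 42.3 mL, pH = 8.24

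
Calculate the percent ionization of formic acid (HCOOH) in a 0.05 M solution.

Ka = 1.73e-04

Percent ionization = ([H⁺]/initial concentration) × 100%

Using Ka equilibrium: x² + Ka×x - Ka×C = 0. Solving: [H⁺] = 2.8559e-03. Percent = (2.8559e-03/0.05) × 100

Percent ionization = 5.71%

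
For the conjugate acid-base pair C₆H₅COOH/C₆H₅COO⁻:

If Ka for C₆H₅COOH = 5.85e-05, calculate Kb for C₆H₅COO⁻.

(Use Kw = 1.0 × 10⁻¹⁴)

For a conjugate pair Ka × Kb = Kw, so Kb = Kw/Ka = 1.0 × 10⁻¹⁴ / 5.85e-05 = 1.71e-10.

K_b = 1.71e-10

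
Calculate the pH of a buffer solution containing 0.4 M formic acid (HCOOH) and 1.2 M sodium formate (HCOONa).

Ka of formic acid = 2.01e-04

pKa = -log(2.01e-04) = 3.70. pH = pKa + log([A⁻]/[HA]) = 3.70 + log(1.2/0.4)

pH = 4.17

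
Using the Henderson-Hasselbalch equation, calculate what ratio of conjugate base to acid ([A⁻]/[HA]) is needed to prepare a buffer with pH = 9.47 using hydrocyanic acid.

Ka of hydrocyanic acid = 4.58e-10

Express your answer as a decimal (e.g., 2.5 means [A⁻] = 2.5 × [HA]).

pKa = -log(4.58e-10) = 9.3391. pH = pKa + log([A⁻]/[HA]), so log([A⁻]/[HA]) = pH − pKa = 9.47 − 9.3391 = 0.1309. [A⁻]/[HA] = 10^(0.1309) = 1.35

[A⁻]/[HA] = 1.35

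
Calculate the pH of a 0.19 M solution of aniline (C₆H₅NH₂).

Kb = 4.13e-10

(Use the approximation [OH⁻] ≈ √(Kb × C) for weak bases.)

[OH⁻] = √(Kb × C) = √(4.13e-10 × 0.19) = 8.8583e-06. pOH = 5.05, pH = 14 - pOH

pH = 8.95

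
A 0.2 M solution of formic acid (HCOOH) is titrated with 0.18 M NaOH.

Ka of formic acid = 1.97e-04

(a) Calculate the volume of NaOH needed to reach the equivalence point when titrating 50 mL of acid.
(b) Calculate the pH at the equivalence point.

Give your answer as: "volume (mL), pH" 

moles acid = 0.2 × 50/1000 = 0.01 mol; V_base = moles/0.18 × 1000 = 55.6 mL. At equivalence only the conjugate base is present: [A⁻] = 0.01/0.106 = 9.4737e-02 M. Kb = Kw/Ka = 5.08e-11; [OH⁻] = √(Kb × [A⁻]) = 2.1929e-06; pOH = 5.66; pH = 14 - pOH = 8.34.

V = 55.6 mL, pH = 8.34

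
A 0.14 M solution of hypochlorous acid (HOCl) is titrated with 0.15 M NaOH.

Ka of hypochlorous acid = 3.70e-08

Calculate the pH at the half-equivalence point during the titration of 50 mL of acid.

At half-equivalence [HA] = [A⁻], so Henderson-Hasselbalch gives pH = pKa = -log(3.70e-08) = 7.43.

pH = pKa = 7.43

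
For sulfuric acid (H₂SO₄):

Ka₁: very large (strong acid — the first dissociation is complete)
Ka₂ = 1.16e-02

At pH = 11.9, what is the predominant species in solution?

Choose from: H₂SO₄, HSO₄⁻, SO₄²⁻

The first dissociation is complete, so H₂SO₄ itself is never the predominant species in water; pKa₂ = -log(1.16e-02) = 1.94. For a polyprotic acid the predominant species crosses at each pKa: below pKa_n the protonated form dominates, above it the deprotonated form does. At pH = 11.9, the predominant species is SO₄²⁻.

SO₄²⁻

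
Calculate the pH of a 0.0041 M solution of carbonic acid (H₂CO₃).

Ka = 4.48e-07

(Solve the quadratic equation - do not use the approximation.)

x² + Ka×x - Ka×C = 0. Using quadratic formula: [H⁺] = 4.2634e-05

pH = 4.37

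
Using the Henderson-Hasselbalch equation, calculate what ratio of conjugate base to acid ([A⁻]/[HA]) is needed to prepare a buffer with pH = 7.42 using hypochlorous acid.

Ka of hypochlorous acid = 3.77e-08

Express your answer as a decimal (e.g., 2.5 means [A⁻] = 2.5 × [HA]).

pKa = -log(3.77e-08) = 7.4237. pH = pKa + log([A⁻]/[HA]), so log([A⁻]/[HA]) = pH − pKa = 7.42 − 7.4237 = -0.0037. [A⁻]/[HA] = 10^(-0.0037) = 0.992

[A⁻]/[HA] = 0.992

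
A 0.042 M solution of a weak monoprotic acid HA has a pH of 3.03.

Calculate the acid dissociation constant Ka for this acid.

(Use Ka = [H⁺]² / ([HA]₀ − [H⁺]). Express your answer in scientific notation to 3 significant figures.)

[H⁺] = 10^(−pH) = 10^(−3.03) = 9.333e-04 M. For HA ⇌ H⁺ + A⁻, Ka = [H⁺][A⁻]/[HA] = [H⁺]² / ([HA]₀ − [H⁺]) = (9.333e-04)² / (0.042 − 9.333e-04) = 2.12e-05.

K_a = 2.12e-05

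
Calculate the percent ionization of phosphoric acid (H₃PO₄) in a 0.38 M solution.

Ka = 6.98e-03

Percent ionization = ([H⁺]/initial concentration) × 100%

Using Ka equilibrium: x² + Ka×x - Ka×C = 0. Solving: [H⁺] = 4.8130e-02. Percent = (4.8130e-02/0.38) × 100

Percent ionization = 12.7%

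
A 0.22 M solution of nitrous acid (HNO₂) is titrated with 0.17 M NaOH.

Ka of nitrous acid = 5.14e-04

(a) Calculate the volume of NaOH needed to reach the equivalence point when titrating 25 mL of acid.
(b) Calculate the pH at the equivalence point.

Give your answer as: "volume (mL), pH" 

moles acid = 0.22 × 25/1000 = 0.0055 mol; V_base = moles/0.17 × 1000 = 32.4 mL. At equivalence only the conjugate base is present: [A⁻] = 0.0055/0.057 = 9.5897e-02 M. Kb = Kw/Ka = 1.95e-11; [OH⁻] = √(Kb × [A⁻]) = 1.3659e-06; pOH = 5.86; pH = 14 - pOH = 8.14.

V = 32.4 mL, pH = 8.14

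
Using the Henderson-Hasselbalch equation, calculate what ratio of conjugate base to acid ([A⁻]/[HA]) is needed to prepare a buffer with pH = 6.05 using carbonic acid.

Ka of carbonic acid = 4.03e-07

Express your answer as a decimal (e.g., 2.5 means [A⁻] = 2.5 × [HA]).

pKa = -log(4.03e-07) = 6.3947. pH = pKa + log([A⁻]/[HA]), so log([A⁻]/[HA]) = pH − pKa = 6.05 − 6.3947 = -0.3447. [A⁻]/[HA] = 10^(-0.3447) = 0.452

[A⁻]/[HA] = 0.452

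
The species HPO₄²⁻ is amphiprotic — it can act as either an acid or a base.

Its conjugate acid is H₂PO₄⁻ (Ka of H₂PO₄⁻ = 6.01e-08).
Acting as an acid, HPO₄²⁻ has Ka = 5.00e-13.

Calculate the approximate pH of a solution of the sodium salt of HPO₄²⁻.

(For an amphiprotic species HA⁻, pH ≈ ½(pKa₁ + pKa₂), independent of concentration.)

pKa₁ = -log(6.01e-08) = 7.22; pKa₂ = -log(5.00e-13) = 12.30. For an amphiprotic species, pH ≈ ½(pKa₁ + pKa₂) = ½(7.22 + 12.30) = 9.76.

pH = 9.76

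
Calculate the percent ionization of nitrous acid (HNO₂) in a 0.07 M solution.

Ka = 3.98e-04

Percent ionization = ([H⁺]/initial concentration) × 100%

Using Ka equilibrium: x² + Ka×x - Ka×C = 0. Solving: [H⁺] = 5.0830e-03. Percent = (5.0830e-03/0.07) × 100

Percent ionization = 7.26%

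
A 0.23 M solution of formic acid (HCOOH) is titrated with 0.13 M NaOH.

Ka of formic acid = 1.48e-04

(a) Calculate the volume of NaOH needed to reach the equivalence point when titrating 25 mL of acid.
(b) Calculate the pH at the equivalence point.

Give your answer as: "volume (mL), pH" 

moles acid = 0.23 × 25/1000 = 0.00575 mol; V_base = moles/0.13 × 1000 = 44.2 mL. At equivalence only the conjugate base is present: [A⁻] = 0.00575/0.069 = 8.3056e-02 M. Kb = Kw/Ka = 6.76e-11; [OH⁻] = √(Kb × [A⁻]) = 2.3689e-06; pOH = 5.63; pH = 14 - pOH = 8.37.

V = 44.2 mL, pH = 8.37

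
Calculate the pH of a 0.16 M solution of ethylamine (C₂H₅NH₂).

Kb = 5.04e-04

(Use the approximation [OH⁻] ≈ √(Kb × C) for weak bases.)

[OH⁻] = √(Kb × C) = √(5.04e-04 × 0.16) = 8.9800e-03. pOH = 2.05, pH = 14 - pOH

pH = 11.95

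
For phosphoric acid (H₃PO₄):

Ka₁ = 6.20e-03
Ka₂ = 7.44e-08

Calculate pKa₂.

pKa₂ = -log(Ka₂) = -log(7.44e-08) = 7.13.

pK_{a2} = 7.13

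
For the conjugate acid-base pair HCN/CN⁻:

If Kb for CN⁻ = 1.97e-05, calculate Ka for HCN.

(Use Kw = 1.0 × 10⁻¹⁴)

For a conjugate pair Ka × Kb = Kw, so Ka = Kw/Kb = 1.0 × 10⁻¹⁴ / 1.97e-05 = 5.08e-10.

K_a = 5.08e-10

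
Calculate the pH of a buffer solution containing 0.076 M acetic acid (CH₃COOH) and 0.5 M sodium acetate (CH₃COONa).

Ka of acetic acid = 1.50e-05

pKa = -log(1.50e-05) = 4.82. pH = pKa + log([A⁻]/[HA]) = 4.82 + log(0.5/0.076)

pH = 5.64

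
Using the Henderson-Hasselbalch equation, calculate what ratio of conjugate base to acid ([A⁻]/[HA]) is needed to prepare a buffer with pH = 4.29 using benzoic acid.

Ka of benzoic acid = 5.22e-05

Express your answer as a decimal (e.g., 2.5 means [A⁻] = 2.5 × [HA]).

pKa = -log(5.22e-05) = 4.2823. pH = pKa + log([A⁻]/[HA]), so log([A⁻]/[HA]) = pH − pKa = 4.29 − 4.2823 = 0.0077. [A⁻]/[HA] = 10^(0.0077) = 1.02

[A⁻]/[HA] = 1.02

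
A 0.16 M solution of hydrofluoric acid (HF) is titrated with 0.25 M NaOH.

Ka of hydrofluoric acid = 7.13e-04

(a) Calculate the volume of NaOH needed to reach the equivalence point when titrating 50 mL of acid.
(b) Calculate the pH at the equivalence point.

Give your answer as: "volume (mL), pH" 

moles acid = 0.16 × 50/1000 = 0.008 mol; V_base = moles/0.25 × 1000 = 32.0 mL. At equivalence only the conjugate base is present: [A⁻] = 0.008/0.082 = 9.7561e-02 M. Kb = Kw/Ka = 1.40e-11; [OH⁻] = √(Kb × [A⁻]) = 1.1698e-06; pOH = 5.93; pH = 14 - pOH = 8.07.

V = 32.0 mL, pH = 8.07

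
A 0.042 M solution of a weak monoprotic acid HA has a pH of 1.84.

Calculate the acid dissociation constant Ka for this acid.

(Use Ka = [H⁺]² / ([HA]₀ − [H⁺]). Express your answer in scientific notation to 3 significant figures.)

[H⁺] = 10^(−pH) = 10^(−1.84) = 1.445e-02 M. For HA ⇌ H⁺ + A⁻, Ka = [H⁺][A⁻]/[HA] = [H⁺]² / ([HA]₀ − [H⁺]) = (1.445e-02)² / (0.042 − 1.445e-02) = 7.58e-03.

K_a = 7.58e-03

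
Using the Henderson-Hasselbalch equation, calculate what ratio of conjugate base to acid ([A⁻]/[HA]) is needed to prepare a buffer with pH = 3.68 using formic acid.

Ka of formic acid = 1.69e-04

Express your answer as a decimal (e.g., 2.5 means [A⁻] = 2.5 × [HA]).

pKa = -log(1.69e-04) = 3.7721. pH = pKa + log([A⁻]/[HA]), so log([A⁻]/[HA]) = pH − pKa = 3.68 − 3.7721 = -0.0921. [A⁻]/[HA] = 10^(-0.0921) = 0.809

[A⁻]/[HA] = 0.809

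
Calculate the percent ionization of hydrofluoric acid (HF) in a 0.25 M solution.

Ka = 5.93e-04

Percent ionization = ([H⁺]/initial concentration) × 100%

Using Ka equilibrium: x² + Ka×x - Ka×C = 0. Solving: [H⁺] = 1.1883e-02. Percent = (1.1883e-02/0.25) × 100

Percent ionization = 4.75%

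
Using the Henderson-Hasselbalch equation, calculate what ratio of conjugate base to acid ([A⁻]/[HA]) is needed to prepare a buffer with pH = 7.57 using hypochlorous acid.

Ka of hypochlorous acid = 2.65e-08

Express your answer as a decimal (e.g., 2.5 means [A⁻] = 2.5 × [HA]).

pKa = -log(2.65e-08) = 7.5768. pH = pKa + log([A⁻]/[HA]), so log([A⁻]/[HA]) = pH − pKa = 7.57 − 7.5768 = -0.0068. [A⁻]/[HA] = 10^(-0.0068) = 0.985

[A⁻]/[HA] = 0.985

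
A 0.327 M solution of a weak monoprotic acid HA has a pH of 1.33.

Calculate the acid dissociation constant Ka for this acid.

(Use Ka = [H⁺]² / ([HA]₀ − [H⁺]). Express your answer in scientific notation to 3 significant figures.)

[H⁺] = 10^(−pH) = 10^(−1.33) = 4.677e-02 M. For HA ⇌ H⁺ + A⁻, Ka = [H⁺][A⁻]/[HA] = [H⁺]² / ([HA]₀ − [H⁺]) = (4.677e-02)² / (0.327 − 4.677e-02) = 7.81e-03.

K_a = 7.81e-03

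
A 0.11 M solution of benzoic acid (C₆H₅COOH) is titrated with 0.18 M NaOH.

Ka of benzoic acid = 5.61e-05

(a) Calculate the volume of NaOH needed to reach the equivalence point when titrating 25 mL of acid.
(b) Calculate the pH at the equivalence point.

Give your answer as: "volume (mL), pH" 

moles acid = 0.11 × 25/1000 = 0.00275 mol; V_base = moles/0.18 × 1000 = 15.3 mL. At equivalence only the conjugate base is present: [A⁻] = 0.00275/0.040 = 6.8276e-02 M. Kb = Kw/Ka = 1.78e-10; [OH⁻] = √(Kb × [A⁻]) = 3.4886e-06; pOH = 5.46; pH = 14 - pOH = 8.54.

V = 15.3 mL, pH = 8.54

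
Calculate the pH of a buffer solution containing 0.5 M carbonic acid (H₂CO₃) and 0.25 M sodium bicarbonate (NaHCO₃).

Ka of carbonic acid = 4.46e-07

pKa = -log(4.46e-07) = 6.35. pH = pKa + log([A⁻]/[HA]) = 6.35 + log(0.25/0.5)

pH = 6.05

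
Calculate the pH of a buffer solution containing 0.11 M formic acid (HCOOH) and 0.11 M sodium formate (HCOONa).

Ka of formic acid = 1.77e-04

pKa = -log(1.77e-04) = 3.75. pH = pKa + log([A⁻]/[HA]) = 3.75 + log(0.11/0.11)

pH = 3.75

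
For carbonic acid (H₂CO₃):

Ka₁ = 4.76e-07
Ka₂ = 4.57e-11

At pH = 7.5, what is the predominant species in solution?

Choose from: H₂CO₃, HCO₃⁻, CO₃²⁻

pKa₁ = 6.32, pKa₂ = 10.34. For a polyprotic acid the predominant species crosses at each pKa: below pKa_n the protonated form dominates, above it the deprotonated form does. At pH = 7.5, the predominant species is HCO₃⁻.

HCO₃⁻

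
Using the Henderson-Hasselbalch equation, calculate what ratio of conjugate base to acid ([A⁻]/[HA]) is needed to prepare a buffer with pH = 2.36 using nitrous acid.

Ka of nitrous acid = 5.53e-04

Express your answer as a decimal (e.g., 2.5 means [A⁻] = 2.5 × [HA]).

pKa = -log(5.53e-04) = 3.2573. pH = pKa + log([A⁻]/[HA]), so log([A⁻]/[HA]) = pH − pKa = 2.36 − 3.2573 = -0.8973. [A⁻]/[HA] = 10^(-0.8973) = 0.127

[A⁻]/[HA] = 0.127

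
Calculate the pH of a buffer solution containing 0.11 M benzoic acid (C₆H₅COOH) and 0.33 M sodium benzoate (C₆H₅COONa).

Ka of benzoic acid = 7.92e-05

pKa = -log(7.92e-05) = 4.10. pH = pKa + log([A⁻]/[HA]) = 4.10 + log(0.33/0.11)

pH = 4.58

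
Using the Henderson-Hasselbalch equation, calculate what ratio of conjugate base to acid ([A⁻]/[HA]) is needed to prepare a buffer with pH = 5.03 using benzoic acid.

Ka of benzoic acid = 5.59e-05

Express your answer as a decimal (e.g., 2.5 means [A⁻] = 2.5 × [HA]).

pKa = -log(5.59e-05) = 4.2526. pH = pKa + log([A⁻]/[HA]), so log([A⁻]/[HA]) = pH − pKa = 5.03 − 4.2526 = 0.7774. [A⁻]/[HA] = 10^(0.7774) = 5.99

[A⁻]/[HA] = 5.99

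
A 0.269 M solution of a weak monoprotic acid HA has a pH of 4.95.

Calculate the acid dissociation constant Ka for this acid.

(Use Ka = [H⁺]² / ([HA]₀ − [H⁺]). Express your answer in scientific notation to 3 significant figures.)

[H⁺] = 10^(−pH) = 10^(−4.95) = 1.122e-05 M. For HA ⇌ H⁺ + A⁻, Ka = [H⁺][A⁻]/[HA] = [H⁺]² / ([HA]₀ − [H⁺]) = (1.122e-05)² / (0.269 − 1.122e-05) = 4.68e-10.

K_a = 4.68e-10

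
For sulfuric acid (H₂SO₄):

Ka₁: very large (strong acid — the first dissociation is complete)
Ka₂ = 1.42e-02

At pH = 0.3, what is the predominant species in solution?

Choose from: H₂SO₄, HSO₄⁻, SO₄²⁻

The first dissociation is complete, so H₂SO₄ itself is never the predominant species in water; pKa₂ = -log(1.42e-02) = 1.85. For a polyprotic acid the predominant species crosses at each pKa: below pKa_n the protonated form dominates, above it the deprotonated form does. At pH = 0.3, the predominant species is HSO₄⁻.

HSO₄⁻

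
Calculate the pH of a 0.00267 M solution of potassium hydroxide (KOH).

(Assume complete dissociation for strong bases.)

[OH⁻] = 0.00267 M for strong base. pOH = -log[OH⁻] = 2.57, pH = 14 - pOH

pH = 11.43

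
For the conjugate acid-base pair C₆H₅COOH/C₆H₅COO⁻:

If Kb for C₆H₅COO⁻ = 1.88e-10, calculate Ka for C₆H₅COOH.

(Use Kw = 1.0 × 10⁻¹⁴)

For a conjugate pair Ka × Kb = Kw, so Ka = Kw/Kb = 1.0 × 10⁻¹⁴ / 1.88e-10 = 5.32e-05.

K_a = 5.32e-05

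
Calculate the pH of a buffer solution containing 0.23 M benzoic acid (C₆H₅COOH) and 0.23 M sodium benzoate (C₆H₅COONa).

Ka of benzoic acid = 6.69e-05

pKa = -log(6.69e-05) = 4.17. pH = pKa + log([A⁻]/[HA]) = 4.17 + log(0.23/0.23)

pH = 4.17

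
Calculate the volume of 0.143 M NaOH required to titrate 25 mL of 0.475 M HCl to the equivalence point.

At equivalence: moles acid = moles base. moles HCl = 0.475 × 25/1000 = 0.01188 mol. V_base = moles / 0.143 × 1000 = 83.0 mL.

V_{base} = 83.0 mL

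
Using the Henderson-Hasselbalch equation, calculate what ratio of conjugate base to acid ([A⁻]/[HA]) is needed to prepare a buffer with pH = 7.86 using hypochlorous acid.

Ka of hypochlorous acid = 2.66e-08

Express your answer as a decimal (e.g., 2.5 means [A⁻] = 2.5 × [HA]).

pKa = -log(2.66e-08) = 7.5751. pH = pKa + log([A⁻]/[HA]), so log([A⁻]/[HA]) = pH − pKa = 7.86 − 7.5751 = 0.2849. [A⁻]/[HA] = 10^(0.2849) = 1.93

[A⁻]/[HA] = 1.93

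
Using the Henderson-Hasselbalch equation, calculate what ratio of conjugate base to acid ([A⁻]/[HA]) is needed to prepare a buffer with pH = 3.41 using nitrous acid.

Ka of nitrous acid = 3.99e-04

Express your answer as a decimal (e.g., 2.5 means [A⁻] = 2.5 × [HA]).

pKa = -log(3.99e-04) = 3.3990. pH = pKa + log([A⁻]/[HA]), so log([A⁻]/[HA]) = pH − pKa = 3.41 − 3.3990 = 0.0110. [A⁻]/[HA] = 10^(0.0110) = 1.03

[A⁻]/[HA] = 1.03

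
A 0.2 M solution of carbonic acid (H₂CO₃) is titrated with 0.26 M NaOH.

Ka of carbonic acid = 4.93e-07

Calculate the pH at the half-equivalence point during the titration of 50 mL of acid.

At half-equivalence [HA] = [A⁻], so Henderson-Hasselbalch gives pH = pKa = -log(4.93e-07) = 6.31.

pH = pKa = 6.31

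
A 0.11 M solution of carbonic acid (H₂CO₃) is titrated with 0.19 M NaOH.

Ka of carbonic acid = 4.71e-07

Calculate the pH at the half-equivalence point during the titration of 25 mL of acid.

At half-equivalence [HA] = [A⁻], so Henderson-Hasselbalch gives pH = pKa = -log(4.71e-07) = 6.33.

pH = pKa = 6.33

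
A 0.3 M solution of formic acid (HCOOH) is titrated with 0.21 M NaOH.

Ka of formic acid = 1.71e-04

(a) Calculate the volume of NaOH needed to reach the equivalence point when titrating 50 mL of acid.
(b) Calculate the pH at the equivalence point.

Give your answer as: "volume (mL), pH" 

moles acid = 0.3 × 50/1000 = 0.015 mol; V_base = moles/0.21 × 1000 = 71.4 mL. At equivalence only the conjugate base is present: [A⁻] = 0.015/0.121 = 1.2353e-01 M. Kb = Kw/Ka = 5.85e-11; [OH⁻] = √(Kb × [A⁻]) = 2.6877e-06; pOH = 5.57; pH = 14 - pOH = 8.43.

V = 71.4 mL, pH = 8.43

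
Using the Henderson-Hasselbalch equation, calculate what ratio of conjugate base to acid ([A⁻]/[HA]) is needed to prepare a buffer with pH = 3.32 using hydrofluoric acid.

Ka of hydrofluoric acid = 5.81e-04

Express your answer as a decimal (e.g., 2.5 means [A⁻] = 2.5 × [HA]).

pKa = -log(5.81e-04) = 3.2358. pH = pKa + log([A⁻]/[HA]), so log([A⁻]/[HA]) = pH − pKa = 3.32 − 3.2358 = 0.0842. [A⁻]/[HA] = 10^(0.0842) = 1.21

[A⁻]/[HA] = 1.21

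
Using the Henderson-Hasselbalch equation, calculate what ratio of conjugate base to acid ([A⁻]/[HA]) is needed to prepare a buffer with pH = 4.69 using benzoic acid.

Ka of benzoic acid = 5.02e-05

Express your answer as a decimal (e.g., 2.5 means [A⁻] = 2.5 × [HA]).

pKa = -log(5.02e-05) = 4.2993. pH = pKa + log([A⁻]/[HA]), so log([A⁻]/[HA]) = pH − pKa = 4.69 − 4.2993 = 0.3907. [A⁻]/[HA] = 10^(0.3907) = 2.46

[A⁻]/[HA] = 2.46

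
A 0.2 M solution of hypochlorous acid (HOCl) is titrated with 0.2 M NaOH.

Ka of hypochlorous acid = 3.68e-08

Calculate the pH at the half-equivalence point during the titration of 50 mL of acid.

At half-equivalence [HA] = [A⁻], so Henderson-Hasselbalch gives pH = pKa = -log(3.68e-08) = 7.43.

pH = pKa = 7.43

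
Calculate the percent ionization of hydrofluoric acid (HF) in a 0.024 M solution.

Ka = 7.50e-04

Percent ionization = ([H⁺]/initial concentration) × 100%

Using Ka equilibrium: x² + Ka×x - Ka×C = 0. Solving: [H⁺] = 3.8842e-03. Percent = (3.8842e-03/0.024) × 100

Percent ionization = 16.2%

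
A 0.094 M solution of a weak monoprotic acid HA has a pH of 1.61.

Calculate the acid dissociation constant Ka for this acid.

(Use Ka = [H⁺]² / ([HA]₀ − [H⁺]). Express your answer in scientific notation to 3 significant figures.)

[H⁺] = 10^(−pH) = 10^(−1.61) = 2.455e-02 M. For HA ⇌ H⁺ + A⁻, Ka = [H⁺][A⁻]/[HA] = [H⁺]² / ([HA]₀ − [H⁺]) = (2.455e-02)² / (0.094 − 2.455e-02) = 8.68e-03.

K_a = 8.68e-03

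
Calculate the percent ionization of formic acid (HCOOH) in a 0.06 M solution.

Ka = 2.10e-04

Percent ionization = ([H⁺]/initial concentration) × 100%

Using Ka equilibrium: x² + Ka×x - Ka×C = 0. Solving: [H⁺] = 3.4462e-03. Percent = (3.4462e-03/0.06) × 100

Percent ionization = 5.74%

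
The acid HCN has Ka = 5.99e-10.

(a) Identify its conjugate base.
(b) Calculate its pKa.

(a) The conjugate base is formed by removing one H⁺ from HCN, giving CN⁻. (b) pKa = -log(Ka) = -log(5.99e-10) = 9.22.

Conjugate base: CN⁻; pK_a = 9.22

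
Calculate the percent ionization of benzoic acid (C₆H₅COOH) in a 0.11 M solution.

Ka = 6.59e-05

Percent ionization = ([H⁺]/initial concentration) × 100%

Using Ka equilibrium: x² + Ka×x - Ka×C = 0. Solving: [H⁺] = 2.6596e-03. Percent = (2.6596e-03/0.11) × 100

Percent ionization = 2.42%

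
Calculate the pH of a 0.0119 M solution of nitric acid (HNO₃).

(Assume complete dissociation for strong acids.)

[H⁺] = 0.0119 M for strong acid. pH = -log[H⁺] = -log(0.0119)

pH = 1.92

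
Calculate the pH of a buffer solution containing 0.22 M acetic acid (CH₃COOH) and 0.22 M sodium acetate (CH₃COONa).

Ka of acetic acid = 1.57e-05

pKa = -log(1.57e-05) = 4.80. pH = pKa + log([A⁻]/[HA]) = 4.80 + log(0.22/0.22)

pH = 4.80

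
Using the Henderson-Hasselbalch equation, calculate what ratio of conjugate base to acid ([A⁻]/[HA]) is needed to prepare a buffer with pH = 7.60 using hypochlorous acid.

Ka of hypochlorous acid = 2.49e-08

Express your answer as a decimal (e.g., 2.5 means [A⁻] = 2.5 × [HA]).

pKa = -log(2.49e-08) = 7.6038. pH = pKa + log([A⁻]/[HA]), so log([A⁻]/[HA]) = pH − pKa = 7.60 − 7.6038 = -0.0038. [A⁻]/[HA] = 10^(-0.0038) = 0.991

[A⁻]/[HA] = 0.991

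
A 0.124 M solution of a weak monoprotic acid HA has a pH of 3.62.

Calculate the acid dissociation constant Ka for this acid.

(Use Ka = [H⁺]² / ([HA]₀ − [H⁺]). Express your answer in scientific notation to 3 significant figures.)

[H⁺] = 10^(−pH) = 10^(−3.62) = 2.399e-04 M. For HA ⇌ H⁺ + A⁻, Ka = [H⁺][A⁻]/[HA] = [H⁺]² / ([HA]₀ − [H⁺]) = (2.399e-04)² / (0.124 − 2.399e-04) = 4.65e-07.

K_a = 4.65e-07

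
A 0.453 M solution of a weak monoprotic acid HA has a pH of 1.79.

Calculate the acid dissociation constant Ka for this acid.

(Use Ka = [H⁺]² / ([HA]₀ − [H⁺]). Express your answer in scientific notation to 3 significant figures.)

[H⁺] = 10^(−pH) = 10^(−1.79) = 1.622e-02 M. For HA ⇌ H⁺ + A⁻, Ka = [H⁺][A⁻]/[HA] = [H⁺]² / ([HA]₀ − [H⁺]) = (1.622e-02)² / (0.453 − 1.622e-02) = 6.02e-04.

K_a = 6.02e-04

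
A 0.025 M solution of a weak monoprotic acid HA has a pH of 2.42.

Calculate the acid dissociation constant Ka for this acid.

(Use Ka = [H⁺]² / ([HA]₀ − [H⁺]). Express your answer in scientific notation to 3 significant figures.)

[H⁺] = 10^(−pH) = 10^(−2.42) = 3.802e-03 M. For HA ⇌ H⁺ + A⁻, Ka = [H⁺][A⁻]/[HA] = [H⁺]² / ([HA]₀ − [H⁺]) = (3.802e-03)² / (0.025 − 3.802e-03) = 6.82e-04.

K_a = 6.82e-04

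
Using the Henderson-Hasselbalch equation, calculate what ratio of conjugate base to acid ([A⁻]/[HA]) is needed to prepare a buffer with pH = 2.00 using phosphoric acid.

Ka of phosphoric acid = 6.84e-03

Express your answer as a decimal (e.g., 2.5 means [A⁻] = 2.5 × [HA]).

pKa = -log(6.84e-03) = 2.1649. pH = pKa + log([A⁻]/[HA]), so log([A⁻]/[HA]) = pH − pKa = 2.00 − 2.1649 = -0.1649. [A⁻]/[HA] = 10^(-0.1649) = 0.684

[A⁻]/[HA] = 0.684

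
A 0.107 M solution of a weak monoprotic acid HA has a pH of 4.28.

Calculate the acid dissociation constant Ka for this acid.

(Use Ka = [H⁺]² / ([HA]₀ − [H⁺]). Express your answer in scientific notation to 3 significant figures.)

[H⁺] = 10^(−pH) = 10^(−4.28) = 5.248e-05 M. For HA ⇌ H⁺ + A⁻, Ka = [H⁺][A⁻]/[HA] = [H⁺]² / ([HA]₀ − [H⁺]) = (5.248e-05)² / (0.107 − 5.248e-05) = 2.58e-08.

K_a = 2.58e-08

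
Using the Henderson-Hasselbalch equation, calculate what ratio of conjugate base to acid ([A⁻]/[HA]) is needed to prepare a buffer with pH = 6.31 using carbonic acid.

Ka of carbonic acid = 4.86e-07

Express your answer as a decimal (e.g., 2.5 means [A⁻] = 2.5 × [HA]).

pKa = -log(4.86e-07) = 6.3134. pH = pKa + log([A⁻]/[HA]), so log([A⁻]/[HA]) = pH − pKa = 6.31 − 6.3134 = -0.0034. [A⁻]/[HA] = 10^(-0.0034) = 0.992

[A⁻]/[HA] = 0.992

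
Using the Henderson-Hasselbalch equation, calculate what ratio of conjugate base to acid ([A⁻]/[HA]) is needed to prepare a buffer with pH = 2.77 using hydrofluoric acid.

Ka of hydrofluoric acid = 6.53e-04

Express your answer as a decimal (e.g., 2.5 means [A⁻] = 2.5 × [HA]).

pKa = -log(6.53e-04) = 3.1851. pH = pKa + log([A⁻]/[HA]), so log([A⁻]/[HA]) = pH − pKa = 2.77 − 3.1851 = -0.4151. [A⁻]/[HA] = 10^(-0.4151) = 0.385

[A⁻]/[HA] = 0.385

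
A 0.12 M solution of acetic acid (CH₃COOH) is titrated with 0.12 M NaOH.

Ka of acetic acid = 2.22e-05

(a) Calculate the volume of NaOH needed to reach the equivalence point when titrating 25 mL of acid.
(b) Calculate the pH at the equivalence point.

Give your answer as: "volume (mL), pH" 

moles acid = 0.12 × 25/1000 = 0.003 mol; V_base = moles/0.12 × 1000 = 25.0 mL. At equivalence only the conjugate base is present: [A⁻] = 0.003/0.050 = 6.0000e-02 M. Kb = Kw/Ka = 4.50e-10; [OH⁻] = √(Kb × [A⁻]) = 5.1988e-06; pOH = 5.28; pH = 14 - pOH = 8.72.

V = 25.0 mL, pH = 8.72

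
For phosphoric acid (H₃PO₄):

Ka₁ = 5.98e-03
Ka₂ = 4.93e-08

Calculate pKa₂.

pKa₂ = -log(Ka₂) = -log(4.93e-08) = 7.31.

pK_{a2} = 7.31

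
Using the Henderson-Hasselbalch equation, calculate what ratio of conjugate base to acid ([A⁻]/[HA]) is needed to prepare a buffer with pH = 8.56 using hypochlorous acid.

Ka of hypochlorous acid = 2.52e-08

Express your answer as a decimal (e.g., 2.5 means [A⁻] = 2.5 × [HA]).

pKa = -log(2.52e-08) = 7.5986. pH = pKa + log([A⁻]/[HA]), so log([A⁻]/[HA]) = pH − pKa = 8.56 − 7.5986 = 0.9614. [A⁻]/[HA] = 10^(0.9614) = 9.15

[A⁻]/[HA] = 9.15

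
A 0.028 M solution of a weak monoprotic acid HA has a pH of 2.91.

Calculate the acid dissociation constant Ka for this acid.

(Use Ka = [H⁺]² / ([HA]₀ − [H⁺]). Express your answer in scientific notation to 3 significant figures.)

[H⁺] = 10^(−pH) = 10^(−2.91) = 1.230e-03 M. For HA ⇌ H⁺ + A⁻, Ka = [H⁺][A⁻]/[HA] = [H⁺]² / ([HA]₀ − [H⁺]) = (1.230e-03)² / (0.028 − 1.230e-03) = 5.65e-05.

K_a = 5.65e-05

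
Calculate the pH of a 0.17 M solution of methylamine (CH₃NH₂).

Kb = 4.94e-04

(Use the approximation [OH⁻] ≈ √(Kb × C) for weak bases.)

[OH⁻] = √(Kb × C) = √(4.94e-04 × 0.17) = 9.1641e-03. pOH = 2.04, pH = 14 - pOH

pH = 11.96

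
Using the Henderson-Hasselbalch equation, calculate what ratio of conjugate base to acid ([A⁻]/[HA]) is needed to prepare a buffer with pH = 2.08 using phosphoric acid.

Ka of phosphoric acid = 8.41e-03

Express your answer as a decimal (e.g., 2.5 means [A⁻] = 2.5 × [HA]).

pKa = -log(8.41e-03) = 2.0752. pH = pKa + log([A⁻]/[HA]), so log([A⁻]/[HA]) = pH − pKa = 2.08 − 2.0752 = 0.0048. [A⁻]/[HA] = 10^(0.0048) = 1.01

[A⁻]/[HA] = 1.01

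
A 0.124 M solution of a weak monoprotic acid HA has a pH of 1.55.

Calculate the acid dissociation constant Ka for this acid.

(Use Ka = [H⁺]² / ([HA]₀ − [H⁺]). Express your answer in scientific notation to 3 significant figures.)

[H⁺] = 10^(−pH) = 10^(−1.55) = 2.818e-02 M. For HA ⇌ H⁺ + A⁻, Ka = [H⁺][A⁻]/[HA] = [H⁺]² / ([HA]₀ − [H⁺]) = (2.818e-02)² / (0.124 − 2.818e-02) = 8.29e-03.

K_a = 8.29e-03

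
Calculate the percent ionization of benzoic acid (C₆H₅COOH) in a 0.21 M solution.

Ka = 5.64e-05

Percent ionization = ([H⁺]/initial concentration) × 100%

Using Ka equilibrium: x² + Ka×x - Ka×C = 0. Solving: [H⁺] = 3.4134e-03. Percent = (3.4134e-03/0.21) × 100

Percent ionization = 1.63%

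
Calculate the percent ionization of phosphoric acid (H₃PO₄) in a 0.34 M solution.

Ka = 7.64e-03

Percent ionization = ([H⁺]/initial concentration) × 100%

Using Ka equilibrium: x² + Ka×x - Ka×C = 0. Solving: [H⁺] = 4.7290e-02. Percent = (4.7290e-02/0.34) × 100

Percent ionization = 13.9%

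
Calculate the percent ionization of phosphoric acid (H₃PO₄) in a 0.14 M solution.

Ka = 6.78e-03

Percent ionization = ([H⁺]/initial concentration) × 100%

Using Ka equilibrium: x² + Ka×x - Ka×C = 0. Solving: [H⁺] = 2.7605e-02. Percent = (2.7605e-02/0.14) × 100

Percent ionization = 19.7%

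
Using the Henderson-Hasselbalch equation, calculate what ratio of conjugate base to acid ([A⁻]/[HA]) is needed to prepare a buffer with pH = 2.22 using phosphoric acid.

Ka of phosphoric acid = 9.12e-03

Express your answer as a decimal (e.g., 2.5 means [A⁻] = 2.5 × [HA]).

pKa = -log(9.12e-03) = 2.0400. pH = pKa + log([A⁻]/[HA]), so log([A⁻]/[HA]) = pH − pKa = 2.22 − 2.0400 = 0.1800. [A⁻]/[HA] = 10^(0.1800) = 1.51

[A⁻]/[HA] = 1.51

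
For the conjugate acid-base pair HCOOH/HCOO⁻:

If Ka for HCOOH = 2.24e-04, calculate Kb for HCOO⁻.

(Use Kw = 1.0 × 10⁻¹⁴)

For a conjugate pair Ka × Kb = Kw, so Kb = Kw/Ka = 1.0 × 10⁻¹⁴ / 2.24e-04 = 4.46e-11.

K_b = 4.46e-11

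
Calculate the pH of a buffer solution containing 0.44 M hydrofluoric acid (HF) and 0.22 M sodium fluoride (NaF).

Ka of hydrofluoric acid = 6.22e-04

pKa = -log(6.22e-04) = 3.21. pH = pKa + log([A⁻]/[HA]) = 3.21 + log(0.22/0.44)

pH = 2.91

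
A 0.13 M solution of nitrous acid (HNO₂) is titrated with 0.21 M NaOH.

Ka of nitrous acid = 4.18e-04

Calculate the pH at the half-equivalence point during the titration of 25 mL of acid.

At half-equivalence [HA] = [A⁻], so Henderson-Hasselbalch gives pH = pKa = -log(4.18e-04) = 3.38.

pH = pKa = 3.38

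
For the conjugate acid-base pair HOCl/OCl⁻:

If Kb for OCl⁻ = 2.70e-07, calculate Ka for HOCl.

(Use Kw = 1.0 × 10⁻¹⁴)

For a conjugate pair Ka × Kb = Kw, so Ka = Kw/Kb = 1.0 × 10⁻¹⁴ / 2.70e-07 = 3.70e-08.

K_a = 3.70e-08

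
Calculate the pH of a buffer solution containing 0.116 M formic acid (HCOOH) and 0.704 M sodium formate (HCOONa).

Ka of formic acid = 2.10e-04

pKa = -log(2.10e-04) = 3.68. pH = pKa + log([A⁻]/[HA]) = 3.68 + log(0.704/0.116)

pH = 4.46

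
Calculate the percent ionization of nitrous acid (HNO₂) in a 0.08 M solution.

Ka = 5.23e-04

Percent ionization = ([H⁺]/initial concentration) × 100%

Using Ka equilibrium: x² + Ka×x - Ka×C = 0. Solving: [H⁺] = 6.2122e-03. Percent = (6.2122e-03/0.08) × 100

Percent ionization = 7.77%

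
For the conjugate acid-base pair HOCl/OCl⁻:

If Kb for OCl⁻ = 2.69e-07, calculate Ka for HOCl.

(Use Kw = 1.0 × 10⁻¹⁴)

For a conjugate pair Ka × Kb = Kw, so Ka = Kw/Kb = 1.0 × 10⁻¹⁴ / 2.69e-07 = 3.72e-08.

K_a = 3.72e-08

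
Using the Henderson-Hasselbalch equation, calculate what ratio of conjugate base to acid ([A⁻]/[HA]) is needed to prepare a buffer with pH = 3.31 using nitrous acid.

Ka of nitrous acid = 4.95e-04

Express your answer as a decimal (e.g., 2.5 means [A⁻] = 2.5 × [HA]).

pKa = -log(4.95e-04) = 3.3054. pH = pKa + log([A⁻]/[HA]), so log([A⁻]/[HA]) = pH − pKa = 3.31 − 3.3054 = 0.0046. [A⁻]/[HA] = 10^(0.0046) = 1.01

[A⁻]/[HA] = 1.01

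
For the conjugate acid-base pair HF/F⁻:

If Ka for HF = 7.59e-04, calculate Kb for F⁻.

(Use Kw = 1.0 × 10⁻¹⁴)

For a conjugate pair Ka × Kb = Kw, so Kb = Kw/Ka = 1.0 × 10⁻¹⁴ / 7.59e-04 = 1.32e-11.

K_b = 1.32e-11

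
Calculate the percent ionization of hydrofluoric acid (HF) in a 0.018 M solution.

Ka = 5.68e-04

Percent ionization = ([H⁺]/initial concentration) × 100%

Using Ka equilibrium: x² + Ka×x - Ka×C = 0. Solving: [H⁺] = 2.9261e-03. Percent = (2.9261e-03/0.018) × 100

Percent ionization = 16.3%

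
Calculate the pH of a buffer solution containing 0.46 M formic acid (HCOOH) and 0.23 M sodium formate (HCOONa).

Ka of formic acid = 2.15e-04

pKa = -log(2.15e-04) = 3.67. pH = pKa + log([A⁻]/[HA]) = 3.67 + log(0.23/0.46)

pH = 3.37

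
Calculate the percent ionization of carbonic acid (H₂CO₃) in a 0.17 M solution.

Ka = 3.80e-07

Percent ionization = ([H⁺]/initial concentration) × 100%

Using Ka equilibrium: x² + Ka×x - Ka×C = 0. Solving: [H⁺] = 2.5398e-04. Percent = (2.5398e-04/0.17) × 100

Percent ionization = 0.149%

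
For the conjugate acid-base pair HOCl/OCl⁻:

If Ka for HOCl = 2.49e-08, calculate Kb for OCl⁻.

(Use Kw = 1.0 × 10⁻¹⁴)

For a conjugate pair Ka × Kb = Kw, so Kb = Kw/Ka = 1.0 × 10⁻¹⁴ / 2.49e-08 = 4.02e-07.

K_b = 4.02e-07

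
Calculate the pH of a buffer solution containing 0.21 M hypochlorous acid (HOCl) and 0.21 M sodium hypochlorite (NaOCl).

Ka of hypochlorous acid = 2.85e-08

pKa = -log(2.85e-08) = 7.55. pH = pKa + log([A⁻]/[HA]) = 7.55 + log(0.21/0.21)

pH = 7.55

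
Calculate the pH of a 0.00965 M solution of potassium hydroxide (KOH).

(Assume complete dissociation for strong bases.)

[OH⁻] = 0.00965 M for strong base. pOH = -log[OH⁻] = 2.02, pH = 14 - pOH

pH = 11.98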